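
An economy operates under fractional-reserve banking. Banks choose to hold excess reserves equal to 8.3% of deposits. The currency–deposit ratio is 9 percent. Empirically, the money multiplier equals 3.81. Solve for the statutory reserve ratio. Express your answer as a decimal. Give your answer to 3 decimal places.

Using m = 3.81. Since m = (1 + c)/(c + rr + e), the denominator satisfies c + rr + e = (1 + c)/m = (1 + 0.09) / 3.81 ≈ 0.286089.
With c = 0.09 and e = 0.083, the statutory reserve ratio is 0.286089 − 0.09 − 0.083 = 0.113089.

0.113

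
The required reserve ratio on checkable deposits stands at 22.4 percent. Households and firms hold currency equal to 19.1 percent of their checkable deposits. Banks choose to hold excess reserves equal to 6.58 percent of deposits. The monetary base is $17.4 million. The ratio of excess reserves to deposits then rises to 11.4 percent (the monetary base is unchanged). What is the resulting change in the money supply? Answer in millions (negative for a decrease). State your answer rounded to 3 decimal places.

-3.927 million

Initially m₁ = (1 + 0.191) / (0.224 + 0.0658 + 0.191) ≈ 2.477121, so M₁ = 2.477121 × 17.4 ≈ 43.1019 million.
After the change m₂ = (1 + 0.191) / (0.224 + 0.114 + 0.191) ≈ 2.251418, so M₂ = 2.251418 × 17.4 ≈ 39.1747 million.
ΔM = M₂ − M₁ = 39.1747 − 43.1019 = -3.9272 million.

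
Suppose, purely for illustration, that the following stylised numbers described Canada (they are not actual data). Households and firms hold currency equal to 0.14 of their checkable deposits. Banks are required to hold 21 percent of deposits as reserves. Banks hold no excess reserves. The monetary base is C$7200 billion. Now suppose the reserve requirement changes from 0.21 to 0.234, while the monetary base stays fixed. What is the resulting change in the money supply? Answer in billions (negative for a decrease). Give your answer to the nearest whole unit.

Initially m₁ = (1 + 0.14) / (0.21 + 0.14) ≈ 3.25714, so M₁ = 3.25714 × 7200 = 23451.408 billion.
After the change m₂ = (1 + 0.14) / (0.234 + 0.14) ≈ 3.04813, so M₂ = 3.04813 × 7200 = 21946.536 billion.
ΔM = M₂ − M₁ = 21946.536 − 23451.408 = -1504.872 billion.

-1505 billion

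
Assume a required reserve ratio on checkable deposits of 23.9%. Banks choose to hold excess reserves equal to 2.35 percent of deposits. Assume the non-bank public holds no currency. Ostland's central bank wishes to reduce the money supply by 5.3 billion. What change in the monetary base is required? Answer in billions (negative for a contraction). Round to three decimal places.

The money multiplier is m = 1 / (rr + e) = 1 / (0.239 + 0.0235) ≈ 3.80952.
ΔMB = ΔM / m = (−5.3) / 3.80952 ≈ -1.3913 billion.

-1.391 billion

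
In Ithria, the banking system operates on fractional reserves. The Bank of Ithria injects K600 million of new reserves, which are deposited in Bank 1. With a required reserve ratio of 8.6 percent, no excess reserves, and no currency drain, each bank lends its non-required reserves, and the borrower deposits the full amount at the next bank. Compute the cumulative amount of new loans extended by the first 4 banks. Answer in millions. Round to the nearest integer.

K1927 million

Bank i lends (1 − rr)^i of the original deposit: Bank 1 lends 600·0.9140 = 548.4000, Bank 2 lends 600·0.9140² = 501.2376, and so on.
Summing a geometric series: total = 600·[0.9140·(1 − 0.9140^4) / (1 − 0.9140)] ≈ 1926.5007 million.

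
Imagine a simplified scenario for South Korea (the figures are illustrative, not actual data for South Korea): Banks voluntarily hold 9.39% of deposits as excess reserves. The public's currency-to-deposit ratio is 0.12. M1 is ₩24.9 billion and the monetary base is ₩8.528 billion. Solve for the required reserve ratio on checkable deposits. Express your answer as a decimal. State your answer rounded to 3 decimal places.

Using m = M/MB = 24.9/8.528 ≈ 2.919794. Since m = (1 + c)/(c + rr + e), the denominator satisfies c + rr + e = (1 + c)/m = (1 + 0.12) / 2.919794 ≈ 0.383589.
With c = 0.12 and e = 0.0939, the required reserve ratio on checkable deposits is 0.383589 − 0.12 − 0.0939 = 0.169689.

0.170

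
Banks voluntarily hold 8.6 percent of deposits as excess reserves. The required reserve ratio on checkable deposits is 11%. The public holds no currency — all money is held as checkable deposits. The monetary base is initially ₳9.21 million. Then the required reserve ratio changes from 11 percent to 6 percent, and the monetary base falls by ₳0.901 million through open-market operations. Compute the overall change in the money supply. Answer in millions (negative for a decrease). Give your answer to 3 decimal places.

Before: m₁ = 1 / (0.11 + 0.086) ≈ 5.10204, MB₁ = 9.21, so M₁ = 5.10204 × 9.21 ≈ 46.9898 million.
After: m₂ = 1 / (0.06 + 0.086) ≈ 6.84932, MB₂ = 9.21 − 0.901 = 8.309, so M₂ = 6.84932 × 8.309 ≈ 56.911 million.
ΔM = M₂ − M₁ = 56.911 − 46.9898 = 9.9212 million.

₳9.921 million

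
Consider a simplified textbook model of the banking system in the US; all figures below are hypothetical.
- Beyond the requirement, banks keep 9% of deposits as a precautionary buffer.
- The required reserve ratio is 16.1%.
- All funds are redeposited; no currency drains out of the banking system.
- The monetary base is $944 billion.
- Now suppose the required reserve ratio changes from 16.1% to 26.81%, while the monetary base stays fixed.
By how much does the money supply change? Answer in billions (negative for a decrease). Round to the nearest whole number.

-1125 billion

Initially m₁ = 1 / (0.161 + 0.09) ≈ 3.9841, so M₁ = 3.9841 × 944 = 3760.9904 billion.
After the change m₂ = 1 / (0.2681 + 0.09) ≈ 2.7925, so M₂ = 2.7925 × 944 = 2636.12 billion.
ΔM = M₂ − M₁ = 2636.12 − 3760.9904 = -1124.8704 billion.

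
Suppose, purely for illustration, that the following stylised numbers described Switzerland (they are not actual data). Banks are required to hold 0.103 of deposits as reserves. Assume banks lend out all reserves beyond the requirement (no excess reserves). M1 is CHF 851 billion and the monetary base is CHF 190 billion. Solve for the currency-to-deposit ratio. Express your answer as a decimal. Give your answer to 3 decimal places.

0.155

Using m = M/MB = 851/190 ≈ 4.478947. From m = (1 + c)/(c + rr + e), rearranging gives 1 + c = m·(c + rr + e), so c·(1 − m) = m·(rr + e) − 1.
Hence c = [m·(rr + e) − 1]/(1 − m) = [4.478947 × (0.103 + 0) − 1] / (1 − 4.478947) ≈ 0.154837.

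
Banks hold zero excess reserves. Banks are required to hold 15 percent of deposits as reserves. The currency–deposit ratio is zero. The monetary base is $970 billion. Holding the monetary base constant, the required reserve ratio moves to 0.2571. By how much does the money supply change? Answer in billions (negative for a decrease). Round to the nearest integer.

Initially m₁ = 1 / (0.15) ≈ 6.6667, so M₁ = 6.6667 × 970 = 6466.699 billion.
After the change m₂ = 1 / (0.2571) ≈ 3.8895, so M₂ = 3.8895 × 970 = 3772.815 billion.
ΔM = M₂ − M₁ = 3772.815 − 6466.699 = -2693.884 billion.

-2694 billion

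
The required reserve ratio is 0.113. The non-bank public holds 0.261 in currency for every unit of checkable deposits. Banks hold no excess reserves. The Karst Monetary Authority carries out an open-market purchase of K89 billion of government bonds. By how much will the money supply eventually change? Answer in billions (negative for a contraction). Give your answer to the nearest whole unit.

K300 billion

The money multiplier is m = (1 + c) / (rr + c) = (1 + 0.261) / (0.113 + 0.261) ≈ 3.3717.
The purchase adds 89 billion of base, so ΔM = m × ΔMB = 3.3717 × (+89) = 300.0813 billion.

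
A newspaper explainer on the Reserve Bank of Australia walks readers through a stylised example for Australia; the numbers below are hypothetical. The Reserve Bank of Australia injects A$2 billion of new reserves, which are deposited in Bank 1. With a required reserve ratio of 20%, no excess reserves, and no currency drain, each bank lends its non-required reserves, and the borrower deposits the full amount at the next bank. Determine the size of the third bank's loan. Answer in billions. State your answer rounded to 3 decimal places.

Each bank lends a fraction (1 − rr) = 0.8000 of the deposit it receives, so Bank 3 receives 2·0.8000^2 and lends 2·0.8000^3 = 1.0240 billion.

A$1.024 billion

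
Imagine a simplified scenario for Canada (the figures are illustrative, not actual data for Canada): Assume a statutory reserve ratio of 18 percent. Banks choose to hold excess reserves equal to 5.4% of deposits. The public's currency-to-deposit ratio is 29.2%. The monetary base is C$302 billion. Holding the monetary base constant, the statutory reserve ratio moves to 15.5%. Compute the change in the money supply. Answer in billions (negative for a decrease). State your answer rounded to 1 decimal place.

C$37.0 billion

Initially m₁ = (1 + 0.292) / (0.18 + 0.054 + 0.292) ≈ 2.45627, so M₁ = 2.45627 × 302 ≈ 741.7935 billion.
After the change m₂ = (1 + 0.292) / (0.155 + 0.054 + 0.292) ≈ 2.57884, so M₂ = 2.57884 × 302 ≈ 778.8097 billion.
ΔM = M₂ − M₁ = 778.8097 − 741.7935 = 37.0162 billion.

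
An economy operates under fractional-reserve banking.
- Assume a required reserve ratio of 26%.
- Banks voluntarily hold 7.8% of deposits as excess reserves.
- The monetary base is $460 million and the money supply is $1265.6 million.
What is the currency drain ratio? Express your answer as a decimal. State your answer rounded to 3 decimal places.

Using m = M/MB = 1265.6/460 ≈ 2.751304. From m = (1 + c)/(c + rr + e), rearranging gives 1 + c = m·(c + rr + e), so c·(1 − m) = m·(rr + e) − 1.
Hence c = [m·(rr + e) − 1]/(1 − m) = [2.751304 × (0.26 + 0.078) − 1] / (1 − 2.751304) ≈ 0.040004.

0.040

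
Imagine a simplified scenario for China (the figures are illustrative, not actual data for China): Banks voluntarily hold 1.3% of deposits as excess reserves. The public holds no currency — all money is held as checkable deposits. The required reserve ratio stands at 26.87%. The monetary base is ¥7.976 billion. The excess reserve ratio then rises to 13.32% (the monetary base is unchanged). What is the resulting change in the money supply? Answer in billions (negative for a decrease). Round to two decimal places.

-8.47 billion

Initially m₁ = 1 / (0.2687 + 0.013) ≈ 3.5499, so M₁ = 3.5499 × 7.976 ≈ 28.314 billion.
After the change m₂ = 1 / (0.2687 + 0.1332) ≈ 2.4882, so M₂ = 2.4882 × 7.976 ≈ 19.8459 billion.
ΔM = M₂ − M₁ = 19.8459 − 28.314 = -8.4681 billion.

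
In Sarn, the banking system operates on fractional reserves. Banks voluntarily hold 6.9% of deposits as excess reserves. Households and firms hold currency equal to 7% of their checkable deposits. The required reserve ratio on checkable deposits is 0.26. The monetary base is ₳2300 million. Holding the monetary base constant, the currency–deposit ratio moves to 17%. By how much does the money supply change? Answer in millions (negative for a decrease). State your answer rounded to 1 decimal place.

Initially m₁ = (1 + 0.07) / (0.26 + 0.069 + 0.07) ≈ 2.681704, so M₁ = 2.681704 × 2300 = 6167.9192 million.
After the change m₂ = (1 + 0.17) / (0.26 + 0.069 + 0.17) ≈ 2.344689, so M₂ = 2.344689 × 2300 = 5392.7847 million.
ΔM = M₂ − M₁ = 5392.7847 − 6167.9192 = -775.1345 million.

-775.1 million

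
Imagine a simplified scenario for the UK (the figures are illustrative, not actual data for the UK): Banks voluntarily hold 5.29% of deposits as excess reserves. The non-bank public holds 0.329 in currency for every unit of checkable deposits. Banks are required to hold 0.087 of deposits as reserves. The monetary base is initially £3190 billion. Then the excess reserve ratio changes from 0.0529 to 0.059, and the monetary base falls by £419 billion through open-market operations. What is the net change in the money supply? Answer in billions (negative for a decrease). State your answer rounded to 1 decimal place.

-1288.4 billion

Before: m₁ = (1 + 0.329) / (0.087 + 0.0529 + 0.329) ≈ 2.834293, MB₁ = 3190, so M₁ = 2.834293 × 3190 ≈ 9041.3947 billion.
After: m₂ = (1 + 0.329) / (0.087 + 0.059 + 0.329) ≈ 2.797895, MB₂ = 3190 − 419 = 2771, so M₂ = 2.797895 × 2771 ≈ 7752.967 billion.
ΔM = M₂ − M₁ = 7752.967 − 9041.3947 = -1288.4277 billion.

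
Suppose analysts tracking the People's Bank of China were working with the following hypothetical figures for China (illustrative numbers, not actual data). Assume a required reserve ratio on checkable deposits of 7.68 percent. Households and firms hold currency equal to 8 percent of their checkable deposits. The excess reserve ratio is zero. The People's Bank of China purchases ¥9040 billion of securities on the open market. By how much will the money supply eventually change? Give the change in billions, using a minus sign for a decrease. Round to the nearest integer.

¥62265 billion

The money multiplier is m = (1 + c) / (rr + c) = (1 + 0.08) / (0.0768 + 0.08) ≈ 6.88776.
The purchase adds 9040 billion of base, so ΔM = m × ΔMB = 6.88776 × (+9040) = 62265.3504 billion.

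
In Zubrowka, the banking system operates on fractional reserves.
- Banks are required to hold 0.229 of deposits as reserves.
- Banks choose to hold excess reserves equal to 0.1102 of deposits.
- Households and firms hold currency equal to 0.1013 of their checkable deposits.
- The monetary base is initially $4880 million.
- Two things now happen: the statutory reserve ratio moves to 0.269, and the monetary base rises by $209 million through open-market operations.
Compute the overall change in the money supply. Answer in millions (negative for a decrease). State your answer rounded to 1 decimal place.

-536.6 million

Before: m₁ = (1 + 0.1013) / (0.229 + 0.1102 + 0.1013) ≈ 2.500114, MB₁ = 4880, so M₁ = 2.500114 × 4880 ≈ 12200.5563 million.
After: m₂ = (1 + 0.1013) / (0.269 + 0.1102 + 0.1013) ≈ 2.291988, MB₂ = 4880 + 209 = 5089, so M₂ = 2.291988 × 5089 ≈ 11663.9269 million.
ΔM = M₂ − M₁ = 11663.9269 − 12200.5563 = -536.6294 million.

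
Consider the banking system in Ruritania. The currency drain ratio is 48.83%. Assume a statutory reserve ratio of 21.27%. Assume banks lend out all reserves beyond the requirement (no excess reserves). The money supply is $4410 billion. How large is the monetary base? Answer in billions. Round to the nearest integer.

$2077 billion

The money multiplier is m = (1 + c) / (rr + c) = (1 + 0.4883) / (0.2127 + 0.4883) ≈ 2.12311.
MB = M / m = 4410 / 2.12311 ≈ 2077.1416 billion.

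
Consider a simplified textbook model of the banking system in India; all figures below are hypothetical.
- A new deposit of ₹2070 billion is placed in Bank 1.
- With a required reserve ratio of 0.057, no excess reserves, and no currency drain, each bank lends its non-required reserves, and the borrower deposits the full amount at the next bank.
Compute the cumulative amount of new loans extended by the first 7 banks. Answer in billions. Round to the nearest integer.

₹11537 billion

Bank i lends (1 − rr)^i of the original deposit: Bank 1 lends 2070·0.9430 = 1952.0100, Bank 2 lends 2070·0.9430² ≈ 1840.7454, and so on.
Summing a geometric series: total = 2070·[0.9430·(1 − 0.9430^7) / (1 − 0.9430)] ≈ 11537.2590 billion.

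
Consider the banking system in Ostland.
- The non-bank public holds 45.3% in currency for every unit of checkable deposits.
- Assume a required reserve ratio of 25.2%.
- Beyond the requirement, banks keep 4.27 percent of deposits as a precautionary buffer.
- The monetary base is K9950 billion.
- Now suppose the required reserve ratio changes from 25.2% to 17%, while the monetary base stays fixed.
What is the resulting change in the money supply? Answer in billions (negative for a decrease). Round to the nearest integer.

K2382 billion

Initially m₁ = (1 + 0.453) / (0.252 + 0.0427 + 0.453) ≈ 1.94329, so M₁ = 1.94329 × 9950 = 19335.7355 billion.
After the change m₂ = (1 + 0.453) / (0.17 + 0.0427 + 0.453) ≈ 2.18266, so M₂ = 2.18266 × 9950 = 21717.467 billion.
ΔM = M₂ − M₁ = 21717.467 − 19335.7355 = 2381.7315 billion.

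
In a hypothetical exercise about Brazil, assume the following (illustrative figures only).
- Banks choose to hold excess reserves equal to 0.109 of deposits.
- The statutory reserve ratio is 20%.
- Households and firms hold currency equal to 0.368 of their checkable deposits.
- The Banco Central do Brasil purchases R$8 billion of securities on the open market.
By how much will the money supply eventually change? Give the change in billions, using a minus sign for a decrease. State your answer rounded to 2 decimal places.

The money multiplier is m = (1 + c) / (rr + e + c) = (1 + 0.368) / (0.2 + 0.109 + 0.368) ≈ 2.0207.
The purchase adds 8 billion of base, so ΔM = m × ΔMB = 2.0207 × (+8) = 16.1656 billion.

R$16.17 billion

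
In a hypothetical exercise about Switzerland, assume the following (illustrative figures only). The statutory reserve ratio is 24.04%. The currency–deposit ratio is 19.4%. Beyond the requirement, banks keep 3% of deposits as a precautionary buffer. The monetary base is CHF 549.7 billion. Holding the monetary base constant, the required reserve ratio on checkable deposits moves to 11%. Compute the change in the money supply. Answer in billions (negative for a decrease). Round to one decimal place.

Initially m₁ = (1 + 0.194) / (0.2404 + 0.03 + 0.194) ≈ 2.57106, so M₁ = 2.57106 × 549.7 ≈ 1413.3117 billion.
After the change m₂ = (1 + 0.194) / (0.11 + 0.03 + 0.194) ≈ 3.57485, so M₂ = 3.57485 × 549.7 ≈ 1965.095 billion.
ΔM = M₂ − M₁ = 1965.095 − 1413.3117 = 551.7833 billion.

CHF 551.8 billion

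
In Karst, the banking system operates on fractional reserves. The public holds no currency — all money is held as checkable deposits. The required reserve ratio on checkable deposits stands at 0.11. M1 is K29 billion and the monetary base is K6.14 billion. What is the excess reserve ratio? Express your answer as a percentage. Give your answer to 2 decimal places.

10.17%

Using m = M/MB = 29/6.14 ≈ 4.723127. Since m = (1 + c)/(c + rr + e), the denominator satisfies c + rr + e = (1 + c)/m = (1 + 0) / 4.723127 ≈ 0.211724.
With c = 0 and rr = 0.11, the excess reserve ratio is 0.211724 − 0 − 0.11 = 0.101724.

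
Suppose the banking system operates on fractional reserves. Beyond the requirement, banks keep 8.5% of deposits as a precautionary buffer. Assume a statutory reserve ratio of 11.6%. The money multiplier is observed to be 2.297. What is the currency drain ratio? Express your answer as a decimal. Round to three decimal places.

0.415

Using m = 2.297. From m = (1 + c)/(c + rr + e), rearranging gives 1 + c = m·(c + rr + e), so c·(1 − m) = m·(rr + e) − 1.
Hence c = [m·(rr + e) − 1]/(1 − m) = [2.297 × (0.116 + 0.085) − 1] / (1 − 2.297) ≈ 0.415037.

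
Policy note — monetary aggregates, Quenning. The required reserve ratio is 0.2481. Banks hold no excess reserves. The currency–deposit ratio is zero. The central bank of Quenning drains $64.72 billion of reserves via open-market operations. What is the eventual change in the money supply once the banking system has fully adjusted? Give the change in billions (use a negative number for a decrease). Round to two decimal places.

The simple money multiplier is m = 1/rr = 1/0.2481 ≈ 4.03063.
An open-market sale reduces the monetary base by 64.72 billion, so ΔM = m × ΔMB = 4.03063 × (−64.72) ≈ -260.8624 billion.

-260.86 billion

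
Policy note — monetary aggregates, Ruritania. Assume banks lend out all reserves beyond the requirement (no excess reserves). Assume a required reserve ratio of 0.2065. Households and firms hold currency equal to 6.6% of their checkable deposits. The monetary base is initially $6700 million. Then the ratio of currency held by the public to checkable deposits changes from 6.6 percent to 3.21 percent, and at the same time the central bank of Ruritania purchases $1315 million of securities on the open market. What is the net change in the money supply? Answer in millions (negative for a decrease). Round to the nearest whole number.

Before: m₁ = (1 + 0.066) / (0.2065 + 0.066) ≈ 3.91193, MB₁ = 6700, so M₁ = 3.91193 × 6700 = 26209.931 million.
After: m₂ = (1 + 0.0321) / (0.2065 + 0.0321) ≈ 4.32565, MB₂ = 6700 + 1315 = 8015, so M₂ = 4.32565 × 8015 ≈ 34670.0848 million.
ΔM = M₂ − M₁ = 34670.0848 − 26209.931 = 8460.1538 million.

$8460 million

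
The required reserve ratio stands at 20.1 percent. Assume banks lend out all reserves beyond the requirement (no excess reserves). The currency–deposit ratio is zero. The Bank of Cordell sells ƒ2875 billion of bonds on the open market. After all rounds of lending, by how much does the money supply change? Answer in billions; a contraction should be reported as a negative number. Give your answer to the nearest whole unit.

-14303 billion

The simple money multiplier is m = 1/rr = 1/0.201 ≈ 4.97512.
An open-market sale reduces the monetary base by 2875 billion, so ΔM = m × ΔMB = 4.97512 × (−2875) = -14303.47 billion.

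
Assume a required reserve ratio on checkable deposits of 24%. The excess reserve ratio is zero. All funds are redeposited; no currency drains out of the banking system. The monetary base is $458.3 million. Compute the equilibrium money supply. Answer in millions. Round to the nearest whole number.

With no currency drain or excess reserves, the money multiplier is m = 1/rr = 1/0.24 ≈ 4.1667.
Money supply M = m × MB = 4.1667 × 458.3 ≈ 1909.5986 million.

$1910 million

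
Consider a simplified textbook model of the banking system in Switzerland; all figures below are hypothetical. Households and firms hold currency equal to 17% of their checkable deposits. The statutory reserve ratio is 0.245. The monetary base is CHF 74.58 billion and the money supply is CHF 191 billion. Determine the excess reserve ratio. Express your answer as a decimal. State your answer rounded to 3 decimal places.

0.042

Using m = M/MB = 191/74.58 ≈ 2.561008. Since m = (1 + c)/(c + rr + e), the denominator satisfies c + rr + e = (1 + c)/m = (1 + 0.17) / 2.561008 ≈ 0.456851.
With c = 0.17 and rr = 0.245, the excess reserve ratio is 0.456851 − 0.17 − 0.245 = 0.041851.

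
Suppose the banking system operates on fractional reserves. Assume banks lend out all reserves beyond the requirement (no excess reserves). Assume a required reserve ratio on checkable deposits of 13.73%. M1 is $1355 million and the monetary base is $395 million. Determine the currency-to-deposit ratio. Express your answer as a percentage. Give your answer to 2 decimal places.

21.77%

Using m = M/MB = 1355/395 ≈ 3.430380. From m = (1 + c)/(c + rr + e), rearranging gives 1 + c = m·(c + rr + e), so c·(1 − m) = m·(rr + e) − 1.
Hence c = [m·(rr + e) − 1]/(1 − m) = [3.430380 × (0.1373 + 0) − 1] / (1 − 3.430380) ≈ 0.217665.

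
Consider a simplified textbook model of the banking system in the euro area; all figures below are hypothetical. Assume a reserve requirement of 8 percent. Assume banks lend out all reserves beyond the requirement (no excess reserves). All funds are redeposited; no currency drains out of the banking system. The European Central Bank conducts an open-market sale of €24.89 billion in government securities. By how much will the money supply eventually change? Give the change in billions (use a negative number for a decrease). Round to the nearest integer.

The simple money multiplier is m = 1/rr = 1/0.08 = 12.5.
An open-market sale reduces the monetary base by 24.89 billion, so ΔM = m × ΔMB = 12.5 × (−24.89) = -311.125 billion.

-311 billion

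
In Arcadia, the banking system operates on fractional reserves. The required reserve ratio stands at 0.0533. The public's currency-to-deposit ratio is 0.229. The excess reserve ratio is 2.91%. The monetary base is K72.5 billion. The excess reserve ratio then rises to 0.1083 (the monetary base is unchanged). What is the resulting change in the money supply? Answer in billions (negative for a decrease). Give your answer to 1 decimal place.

-58.0 billion

Initially m₁ = (1 + 0.229) / (0.0533 + 0.0291 + 0.229) ≈ 3.9467, so M₁ = 3.9467 × 72.5 ≈ 286.1357 billion.
After the change m₂ = (1 + 0.229) / (0.0533 + 0.1083 + 0.229) ≈ 3.1464, so M₂ = 3.1464 × 72.5 = 228.114 billion.
ΔM = M₂ − M₁ = 228.114 − 286.1357 = -58.0217 billion.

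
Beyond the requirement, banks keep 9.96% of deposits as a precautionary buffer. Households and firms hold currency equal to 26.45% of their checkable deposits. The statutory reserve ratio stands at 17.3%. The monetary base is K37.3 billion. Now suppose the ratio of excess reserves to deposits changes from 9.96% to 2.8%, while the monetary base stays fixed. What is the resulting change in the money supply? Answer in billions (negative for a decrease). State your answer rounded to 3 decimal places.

K13.507 billion

Initially m₁ = (1 + 0.2645) / (0.173 + 0.0996 + 0.2645) ≈ 2.354310, so M₁ = 2.354310 × 37.3 ≈ 87.8158 billion.
After the change m₂ = (1 + 0.2645) / (0.173 + 0.028 + 0.2645) ≈ 2.716434, so M₂ = 2.716434 × 37.3 ≈ 101.323 billion.
ΔM = M₂ − M₁ = 101.323 − 87.8158 = 13.5072 billion.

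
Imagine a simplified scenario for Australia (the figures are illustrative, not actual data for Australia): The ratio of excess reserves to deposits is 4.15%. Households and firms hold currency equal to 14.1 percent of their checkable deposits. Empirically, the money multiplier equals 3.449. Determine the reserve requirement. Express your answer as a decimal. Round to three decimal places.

0.148

Using m = 3.449. Since m = (1 + c)/(c + rr + e), the denominator satisfies c + rr + e = (1 + c)/m = (1 + 0.141) / 3.449 ≈ 0.330821.
With c = 0.141 and e = 0.0415, the reserve requirement is 0.330821 − 0.141 − 0.0415 = 0.148321.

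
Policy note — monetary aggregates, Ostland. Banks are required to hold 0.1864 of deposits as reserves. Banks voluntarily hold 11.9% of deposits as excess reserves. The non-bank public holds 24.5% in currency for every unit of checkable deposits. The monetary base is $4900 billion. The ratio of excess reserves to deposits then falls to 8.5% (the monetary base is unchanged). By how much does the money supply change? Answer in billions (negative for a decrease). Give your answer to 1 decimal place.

$729.8 billion

Initially m₁ = (1 + 0.245) / (0.1864 + 0.119 + 0.245) ≈ 2.261991, so M₁ = 2.261991 × 4900 = 11083.7559 billion.
After the change m₂ = (1 + 0.245) / (0.1864 + 0.085 + 0.245) ≈ 2.410922, so M₂ = 2.410922 × 4900 = 11813.5178 billion.
ΔM = M₂ − M₁ = 11813.5178 − 11083.7559 = 729.7619 billion.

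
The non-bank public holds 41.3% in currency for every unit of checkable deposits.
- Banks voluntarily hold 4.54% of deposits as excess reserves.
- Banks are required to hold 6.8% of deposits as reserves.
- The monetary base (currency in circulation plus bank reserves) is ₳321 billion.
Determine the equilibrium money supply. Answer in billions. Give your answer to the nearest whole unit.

₳862 billion

The money multiplier is m = (1 + c) / (rr + e + c) = (1 + 0.413) / (0.068 + 0.0454 + 0.413) ≈ 2.6843.
So M = m × MB = 2.6843 × 321 = 861.6603 billion.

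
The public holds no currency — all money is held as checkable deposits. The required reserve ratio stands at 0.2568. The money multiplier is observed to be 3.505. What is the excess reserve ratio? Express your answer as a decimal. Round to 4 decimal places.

0.0285

Using m = 3.505. Since m = (1 + c)/(c + rr + e), the denominator satisfies c + rr + e = (1 + c)/m = (1 + 0) / 3.505 ≈ 0.285307.
With c = 0 and rr = 0.2568, the excess reserve ratio is 0.285307 − 0 − 0.2568 = 0.028507.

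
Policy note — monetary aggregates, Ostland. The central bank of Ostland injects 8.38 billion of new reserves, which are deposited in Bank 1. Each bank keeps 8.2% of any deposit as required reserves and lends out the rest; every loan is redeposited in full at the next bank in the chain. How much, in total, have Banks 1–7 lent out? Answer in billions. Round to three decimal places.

Bank i lends (1 − rr)^i of the original deposit: Bank 1 lends 8.38·0.9180 ≈ 7.6928, Bank 2 lends 8.38·0.9180² ≈ 7.0620, and so on.
Summing a geometric series: total = 8.38·[0.9180·(1 − 0.9180^7) / (1 − 0.9180)] ≈ 42.2719 billion.

42.272 billion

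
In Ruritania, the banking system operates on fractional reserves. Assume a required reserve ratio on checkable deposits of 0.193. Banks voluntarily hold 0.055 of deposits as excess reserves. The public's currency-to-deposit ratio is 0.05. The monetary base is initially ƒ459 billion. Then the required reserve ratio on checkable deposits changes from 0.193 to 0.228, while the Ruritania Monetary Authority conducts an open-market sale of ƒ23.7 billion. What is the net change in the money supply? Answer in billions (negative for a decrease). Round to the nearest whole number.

Before: m₁ = (1 + 0.05) / (0.193 + 0.055 + 0.05) ≈ 3.5235, MB₁ = 459, so M₁ = 3.5235 × 459 = 1617.2865 billion.
After: m₂ = (1 + 0.05) / (0.228 + 0.055 + 0.05) ≈ 3.1532, MB₂ = 459 − 23.7 = 435.3, so M₂ = 3.1532 × 435.3 ≈ 1372.588 billion.
ΔM = M₂ − M₁ = 1372.588 − 1617.2865 = -244.6985 billion.

-245 billion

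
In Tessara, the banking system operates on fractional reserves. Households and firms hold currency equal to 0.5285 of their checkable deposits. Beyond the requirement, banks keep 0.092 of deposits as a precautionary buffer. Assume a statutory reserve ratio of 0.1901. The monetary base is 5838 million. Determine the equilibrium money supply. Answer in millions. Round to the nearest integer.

11008 million

The money multiplier is m = (1 + c) / (rr + e + c) = (1 + 0.5285) / (0.1901 + 0.092 + 0.5285) ≈ 1.88564.
So M = m × MB = 1.88564 × 5838 ≈ 11008.3663 million.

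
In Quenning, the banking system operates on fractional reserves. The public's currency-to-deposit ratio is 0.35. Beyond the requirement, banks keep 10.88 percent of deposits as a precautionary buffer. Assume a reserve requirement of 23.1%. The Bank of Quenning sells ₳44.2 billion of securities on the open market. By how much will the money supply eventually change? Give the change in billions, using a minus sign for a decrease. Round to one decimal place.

-86.5 billion

The money multiplier is m = (1 + c) / (rr + e + c) = (1 + 0.35) / (0.231 + 0.1088 + 0.35) ≈ 1.9571.
The sale removes 44.2 billion of base, so ΔM = m × ΔMB = 1.9571 × (−44.2) ≈ -86.5038 billion.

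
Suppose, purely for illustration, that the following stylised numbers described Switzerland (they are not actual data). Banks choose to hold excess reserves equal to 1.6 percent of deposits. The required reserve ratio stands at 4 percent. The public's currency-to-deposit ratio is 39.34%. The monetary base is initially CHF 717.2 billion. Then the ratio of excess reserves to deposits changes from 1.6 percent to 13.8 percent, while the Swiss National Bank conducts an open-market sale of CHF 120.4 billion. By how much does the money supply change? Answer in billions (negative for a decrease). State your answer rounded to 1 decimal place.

-768.4 billion

Before: m₁ = (1 + 0.3934) / (0.04 + 0.016 + 0.3934) ≈ 3.10058, MB₁ = 717.2, so M₁ = 3.10058 × 717.2 ≈ 2223.736 billion.
After: m₂ = (1 + 0.3934) / (0.04 + 0.138 + 0.3934) ≈ 2.43857, MB₂ = 717.2 − 120.4 = 596.8, so M₂ = 2.43857 × 596.8 ≈ 1455.3386 billion.
ΔM = M₂ − M₁ = 1455.3386 − 2223.736 = -768.3974 billion.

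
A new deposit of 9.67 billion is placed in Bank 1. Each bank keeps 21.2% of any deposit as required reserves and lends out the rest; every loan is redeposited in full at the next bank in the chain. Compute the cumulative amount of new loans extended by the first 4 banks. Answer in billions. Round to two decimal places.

22.08 billion

Bank i lends (1 − rr)^i of the original deposit: Bank 1 lends 9.67·0.7880 ≈ 7.6200, Bank 2 lends 9.67·0.7880² ≈ 6.0045, and so on.
Summing a geometric series: total = 9.67·[0.7880·(1 − 0.7880^4) / (1 − 0.7880)] ≈ 22.0845 billion.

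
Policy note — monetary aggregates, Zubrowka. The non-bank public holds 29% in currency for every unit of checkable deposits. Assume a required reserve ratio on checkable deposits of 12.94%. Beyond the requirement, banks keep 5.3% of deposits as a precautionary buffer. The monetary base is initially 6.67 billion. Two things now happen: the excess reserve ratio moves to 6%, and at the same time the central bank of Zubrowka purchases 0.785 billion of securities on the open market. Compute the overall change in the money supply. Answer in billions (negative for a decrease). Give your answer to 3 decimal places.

Before: m₁ = (1 + 0.29) / (0.1294 + 0.053 + 0.29) ≈ 2.73074, MB₁ = 6.67, so M₁ = 2.73074 × 6.67 ≈ 18.214 billion.
After: m₂ = (1 + 0.29) / (0.1294 + 0.06 + 0.29) ≈ 2.69086, MB₂ = 6.67 + 0.785 = 7.455, so M₂ = 2.69086 × 7.455 ≈ 20.0604 billion.
ΔM = M₂ − M₁ = 20.0604 − 18.214 = 1.8464 billion.

1.846 billion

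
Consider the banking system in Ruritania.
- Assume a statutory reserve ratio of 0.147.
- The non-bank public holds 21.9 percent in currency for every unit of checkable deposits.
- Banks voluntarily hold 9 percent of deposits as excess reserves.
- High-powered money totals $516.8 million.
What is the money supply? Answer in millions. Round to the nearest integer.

$1382 million

The money multiplier is m = (1 + c) / (rr + e + c) = (1 + 0.219) / (0.147 + 0.09 + 0.219) ≈ 2.6732.
So M = m × MB = 2.6732 × 516.8 ≈ 1381.5098 million.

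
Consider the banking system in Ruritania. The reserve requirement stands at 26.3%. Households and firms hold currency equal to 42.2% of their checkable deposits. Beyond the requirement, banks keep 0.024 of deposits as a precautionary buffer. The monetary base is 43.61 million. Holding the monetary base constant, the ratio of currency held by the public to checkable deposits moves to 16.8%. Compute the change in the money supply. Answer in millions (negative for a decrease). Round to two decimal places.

Initially m₁ = (1 + 0.422) / (0.263 + 0.024 + 0.422) ≈ 2.00564, so M₁ = 2.00564 × 43.61 ≈ 87.466 million.
After the change m₂ = (1 + 0.168) / (0.263 + 0.024 + 0.168) ≈ 2.56703, so M₂ = 2.56703 × 43.61 ≈ 111.9482 million.
ΔM = M₂ − M₁ = 111.9482 − 87.466 = 24.4822 million.

24.48 million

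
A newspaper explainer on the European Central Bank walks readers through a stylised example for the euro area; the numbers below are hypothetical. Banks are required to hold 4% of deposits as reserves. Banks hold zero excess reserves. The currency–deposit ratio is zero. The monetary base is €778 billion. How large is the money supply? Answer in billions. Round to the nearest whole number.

With no currency drain or excess reserves, the money multiplier is m = 1/rr = 1/0.04 = 25.
Money supply M = m × MB = 25 × 778 = 19450 billion.

€19450 billion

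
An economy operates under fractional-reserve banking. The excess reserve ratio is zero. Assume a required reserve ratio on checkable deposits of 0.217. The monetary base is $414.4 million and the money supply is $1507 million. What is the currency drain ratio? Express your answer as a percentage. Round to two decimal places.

8.00%

Using m = M/MB = 1507/414.4 ≈ 3.636583. From m = (1 + c)/(c + rr + e), rearranging gives 1 + c = m·(c + rr + e), so c·(1 − m) = m·(rr + e) − 1.
Hence c = [m·(rr + e) − 1]/(1 − m) = [3.636583 × (0.217 + 0) − 1] / (1 − 3.636583) ≈ 0.079975.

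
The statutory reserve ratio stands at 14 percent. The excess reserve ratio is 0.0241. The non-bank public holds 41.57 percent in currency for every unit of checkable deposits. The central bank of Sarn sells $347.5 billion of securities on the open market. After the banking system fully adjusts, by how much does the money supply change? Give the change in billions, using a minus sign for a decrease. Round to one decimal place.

-848.5 billion

The money multiplier is m = (1 + c) / (rr + e + c) = (1 + 0.4157) / (0.14 + 0.0241 + 0.4157) ≈ 2.44170.
The sale removes 347.5 billion of base, so ΔM = m × ΔMB = 2.44170 × (−347.5) ≈ -848.4908 billion.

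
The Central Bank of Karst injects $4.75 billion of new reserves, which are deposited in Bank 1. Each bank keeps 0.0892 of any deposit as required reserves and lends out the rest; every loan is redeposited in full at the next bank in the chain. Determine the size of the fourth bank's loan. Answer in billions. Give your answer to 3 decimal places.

$3.269 billion

Each bank lends a fraction (1 − rr) = 0.9108 of the deposit it receives, so Bank 4 receives 4.75·0.9108^3 and lends 4.75·0.9108^4 ≈ 3.2688 billion.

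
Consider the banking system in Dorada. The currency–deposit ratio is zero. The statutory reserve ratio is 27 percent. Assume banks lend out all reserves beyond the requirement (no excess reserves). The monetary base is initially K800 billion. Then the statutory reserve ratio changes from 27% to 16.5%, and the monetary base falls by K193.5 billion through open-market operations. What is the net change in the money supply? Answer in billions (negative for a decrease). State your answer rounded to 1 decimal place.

K712.8 billion

Before: m₁ = 1 / (0.27) ≈ 3.70370, MB₁ = 800, so M₁ = 3.70370 × 800 = 2962.96 billion.
After: m₂ = 1 / (0.165) ≈ 6.06061, MB₂ = 800 − 193.5 = 606.5, so M₂ = 6.06061 × 606.5 ≈ 3675.76 billion.
ΔM = M₂ − M₁ = 3675.76 − 2962.96 = 712.8 billion.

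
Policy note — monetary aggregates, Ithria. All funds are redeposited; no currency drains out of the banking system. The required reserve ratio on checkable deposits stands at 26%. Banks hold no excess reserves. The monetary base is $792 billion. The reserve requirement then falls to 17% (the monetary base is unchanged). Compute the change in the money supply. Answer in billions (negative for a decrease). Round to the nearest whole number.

$1613 billion

Initially m₁ = 1 / (0.26) ≈ 3.8462, so M₁ = 3.8462 × 792 = 3046.1904 billion.
After the change m₂ = 1 / (0.17) ≈ 5.8824, so M₂ = 5.8824 × 792 = 4658.8608 billion.
ΔM = M₂ − M₁ = 4658.8608 − 3046.1904 = 1612.6704 billion.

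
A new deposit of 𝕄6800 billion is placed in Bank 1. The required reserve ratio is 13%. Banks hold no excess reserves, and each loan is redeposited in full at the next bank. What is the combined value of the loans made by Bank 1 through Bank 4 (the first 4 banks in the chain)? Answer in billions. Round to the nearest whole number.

𝕄19436 billion

Bank i lends (1 − rr)^i of the original deposit: Bank 1 lends 6800·0.8700 = 5916.0000, Bank 2 lends 6800·0.8700² = 5146.9200, and so on.
Summing a geometric series: total = 6800·[0.8700·(1 − 0.8700^4) / (1 − 0.8700)] ≈ 19436.4441 billion.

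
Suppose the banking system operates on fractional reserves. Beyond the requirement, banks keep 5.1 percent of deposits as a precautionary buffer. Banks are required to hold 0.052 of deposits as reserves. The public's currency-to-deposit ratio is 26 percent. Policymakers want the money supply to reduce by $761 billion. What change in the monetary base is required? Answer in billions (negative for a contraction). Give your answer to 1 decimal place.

The money multiplier is m = (1 + c) / (rr + e + c) = (1 + 0.26) / (0.052 + 0.051 + 0.26) ≈ 3.47107.
ΔMB = ΔM / m = (−761) / 3.47107 ≈ -219.2408 billion.

-219.2 billion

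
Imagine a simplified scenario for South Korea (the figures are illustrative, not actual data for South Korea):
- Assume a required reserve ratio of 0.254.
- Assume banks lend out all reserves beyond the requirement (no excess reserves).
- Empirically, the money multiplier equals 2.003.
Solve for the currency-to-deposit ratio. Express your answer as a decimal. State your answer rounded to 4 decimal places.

Using m = 2.003. From m = (1 + c)/(c + rr + e), rearranging gives 1 + c = m·(c + rr + e), so c·(1 − m) = m·(rr + e) − 1.
Hence c = [m·(rr + e) − 1]/(1 − m) = [2.003 × (0.254 + 0) − 1] / (1 − 2.003) ≈ 0.489769.

0.4898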